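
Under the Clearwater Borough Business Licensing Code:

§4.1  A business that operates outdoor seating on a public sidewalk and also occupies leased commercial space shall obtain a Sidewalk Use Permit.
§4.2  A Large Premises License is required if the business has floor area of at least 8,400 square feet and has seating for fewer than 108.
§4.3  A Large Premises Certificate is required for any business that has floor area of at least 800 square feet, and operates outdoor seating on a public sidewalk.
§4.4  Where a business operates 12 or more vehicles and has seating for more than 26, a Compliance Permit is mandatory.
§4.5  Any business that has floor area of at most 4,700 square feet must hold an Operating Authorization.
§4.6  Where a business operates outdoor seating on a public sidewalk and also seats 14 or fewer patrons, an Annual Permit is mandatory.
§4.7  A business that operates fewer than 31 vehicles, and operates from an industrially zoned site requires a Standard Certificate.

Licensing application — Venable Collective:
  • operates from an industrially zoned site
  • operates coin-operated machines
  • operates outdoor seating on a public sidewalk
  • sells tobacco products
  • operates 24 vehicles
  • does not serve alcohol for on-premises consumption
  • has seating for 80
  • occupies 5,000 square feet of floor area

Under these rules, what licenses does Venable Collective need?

Compliance Permit, Large Premises Certificate, Standard Certificate

§4.1 operates outdoor seating on a public sidewalk; operates from an industrially zoned site (not: occupies leased commercial space) → Sidewalk Use Permit not required.
§4.2 floor area 5,000 square feet < 8,400 square feet; seating 80 < 108 → Large Premises License not required.
§4.3 floor area 5,000 square feet ≥ 800 square feet; operates outdoor seating on a public sidewalk → Large Premises Certificate required.
§4.4 vehicles 24 ≥ 12; seating 80 > 26 → Compliance Permit required.
§4.5 floor area 5,000 square feet > 4,700 square feet → Operating Authorization not required.
§4.6 operates outdoor seating on a public sidewalk; seating 80 > 14 → Annual Permit not required.
§4.7 vehicles 24 < 31; operates from an industrially zoned site → Standard Certificate required.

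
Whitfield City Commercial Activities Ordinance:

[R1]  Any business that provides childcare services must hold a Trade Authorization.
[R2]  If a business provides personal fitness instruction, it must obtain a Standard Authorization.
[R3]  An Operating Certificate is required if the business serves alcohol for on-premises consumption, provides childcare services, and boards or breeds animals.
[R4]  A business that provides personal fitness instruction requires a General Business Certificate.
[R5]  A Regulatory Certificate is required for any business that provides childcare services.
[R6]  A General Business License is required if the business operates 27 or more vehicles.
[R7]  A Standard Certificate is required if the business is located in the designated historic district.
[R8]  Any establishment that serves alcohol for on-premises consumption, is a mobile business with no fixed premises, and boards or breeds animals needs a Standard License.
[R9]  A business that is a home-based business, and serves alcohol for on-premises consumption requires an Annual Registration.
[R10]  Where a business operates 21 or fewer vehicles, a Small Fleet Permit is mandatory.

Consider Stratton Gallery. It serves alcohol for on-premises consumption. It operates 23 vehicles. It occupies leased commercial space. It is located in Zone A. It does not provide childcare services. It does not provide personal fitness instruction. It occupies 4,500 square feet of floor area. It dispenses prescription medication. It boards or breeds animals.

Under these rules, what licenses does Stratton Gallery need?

[R1] does not provide childcare services → Trade Authorization not required.
[R2] does not provide personal fitness instruction → Standard Authorization not required.
[R3] serves alcohol for on-premises consumption; does not provide childcare services; boards or breeds animals → Operating Certificate not required.
[R4] does not provide personal fitness instruction → General Business Certificate not required.
[R5] does not provide childcare services → Regulatory Certificate not required.
[R6] vehicles 23 < 27 → General Business License not required.
[R7] is located in Zone A (not: is located in the designated historic district) → Standard Certificate not required.
[R8] serves alcohol for on-premises consumption; occupies leased commercial space (not: is a mobile business with no fixed premises); boards or breeds animals → Standard License not required.
[R9] occupies leased commercial space (not: is a home-based business); serves alcohol for on-premises consumption → Annual Registration not required.
[R10] vehicles 23 > 21 → Small Fleet Permit not required.

None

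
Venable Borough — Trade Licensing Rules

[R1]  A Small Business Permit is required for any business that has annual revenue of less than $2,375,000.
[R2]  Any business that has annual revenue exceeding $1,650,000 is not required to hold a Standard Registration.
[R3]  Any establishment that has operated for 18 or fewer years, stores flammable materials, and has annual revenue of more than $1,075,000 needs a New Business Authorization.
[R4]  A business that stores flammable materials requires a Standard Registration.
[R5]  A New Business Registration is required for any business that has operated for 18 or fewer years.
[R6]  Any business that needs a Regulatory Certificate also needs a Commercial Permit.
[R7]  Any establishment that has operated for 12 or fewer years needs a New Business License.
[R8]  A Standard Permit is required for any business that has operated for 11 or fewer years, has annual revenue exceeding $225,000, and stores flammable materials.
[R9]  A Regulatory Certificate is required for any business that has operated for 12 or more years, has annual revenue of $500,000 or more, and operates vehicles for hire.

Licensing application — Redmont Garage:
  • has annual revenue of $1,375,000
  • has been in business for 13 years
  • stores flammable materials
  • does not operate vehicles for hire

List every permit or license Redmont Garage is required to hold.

[R1] revenue $1,375,000 < $2,375,000 → Small Business Permit required.
[R2] revenue $1,375,000 ≤ $1,650,000 → Standard Registration exemption does not apply.
[R3] years in business 13 ≤ 18; stores flammable materials; revenue $1,375,000 > $1,075,000 → New Business Authorization required.
[R4] stores flammable materials → Standard Registration required.
[R5] years in business 13 ≤ 18 → New Business Registration required.
[R6] Regulatory Certificate is not required → no effect.
[R7] years in business 13 > 12 → New Business License not required.
[R8] years in business 13 > 11; revenue $1,375,000 > $225,000; stores flammable materials → Standard Permit not required.
[R9] years in business 13 ≥ 12; revenue $1,375,000 ≥ $500,000; does not operate vehicles for hire → Regulatory Certificate not required.

New Business Authorization, New Business Registration, Small Business Permit, Standard Registration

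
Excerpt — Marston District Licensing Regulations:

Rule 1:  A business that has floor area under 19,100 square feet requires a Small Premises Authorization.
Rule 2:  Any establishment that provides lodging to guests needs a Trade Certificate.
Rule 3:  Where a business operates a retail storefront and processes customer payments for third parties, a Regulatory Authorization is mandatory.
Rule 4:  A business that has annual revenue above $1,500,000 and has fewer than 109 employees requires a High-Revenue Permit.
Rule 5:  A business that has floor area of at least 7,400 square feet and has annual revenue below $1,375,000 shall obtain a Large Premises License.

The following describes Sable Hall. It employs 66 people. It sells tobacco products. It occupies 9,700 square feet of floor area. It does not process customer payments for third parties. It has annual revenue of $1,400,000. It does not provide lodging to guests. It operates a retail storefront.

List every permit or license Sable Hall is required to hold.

Small Premises Authorization

Rule 1: floor area 9,700 square feet < 19,100 square feet → Small Premises Authorization required.
Rule 2: does not provide lodging to guests → Trade Certificate not required.
Rule 3: operates a retail storefront; does not process customer payments for third parties → Regulatory Authorization not required.
Rule 4: revenue $1,400,000 ≤ $1,500,000; employees 66 < 109 → High-Revenue Permit not required.
Rule 5: floor area 9,700 square feet ≥ 7,400 square feet; revenue $1,400,000 ≥ $1,375,000 → Large Premises License not required.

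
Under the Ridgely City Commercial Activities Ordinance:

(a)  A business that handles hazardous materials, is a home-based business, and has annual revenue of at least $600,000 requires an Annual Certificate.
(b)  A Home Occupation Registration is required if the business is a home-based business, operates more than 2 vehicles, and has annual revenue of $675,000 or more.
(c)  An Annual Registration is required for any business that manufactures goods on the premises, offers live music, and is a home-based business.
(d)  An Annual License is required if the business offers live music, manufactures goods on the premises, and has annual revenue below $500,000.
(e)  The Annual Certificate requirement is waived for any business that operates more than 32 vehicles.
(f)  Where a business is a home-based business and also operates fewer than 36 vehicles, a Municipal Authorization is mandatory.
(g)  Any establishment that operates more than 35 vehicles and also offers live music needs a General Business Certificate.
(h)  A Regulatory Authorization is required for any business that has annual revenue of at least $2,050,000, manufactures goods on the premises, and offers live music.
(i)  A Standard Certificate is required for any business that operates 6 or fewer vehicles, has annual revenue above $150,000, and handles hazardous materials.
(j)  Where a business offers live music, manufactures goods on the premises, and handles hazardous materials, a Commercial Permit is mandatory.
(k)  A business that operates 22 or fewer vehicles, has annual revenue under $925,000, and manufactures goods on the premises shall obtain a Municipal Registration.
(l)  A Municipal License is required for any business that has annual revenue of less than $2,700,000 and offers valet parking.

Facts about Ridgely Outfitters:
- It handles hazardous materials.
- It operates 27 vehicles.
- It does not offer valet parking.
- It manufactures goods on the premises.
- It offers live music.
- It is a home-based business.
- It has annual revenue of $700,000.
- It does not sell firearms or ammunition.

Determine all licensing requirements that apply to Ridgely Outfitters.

(a) handles hazardous materials; is a home-based business; revenue $700,000 ≥ $600,000 → Annual Certificate required.
(b) is a home-based business; vehicles 27 > 2; revenue $700,000 ≥ $675,000 → Home Occupation Registration required.
(c) manufactures goods on the premises; offers live music; is a home-based business → Annual Registration required.
(d) offers live music; manufactures goods on the premises; revenue $700,000 ≥ $500,000 → Annual License not required.
(e) vehicles 27 ≤ 32 → Annual Certificate exemption does not apply.
(f) is a home-based business; vehicles 27 < 36 → Municipal Authorization required.
(g) vehicles 27 ≤ 35; offers live music → General Business Certificate not required.
(h) revenue $700,000 < $2,050,000; manufactures goods on the premises; offers live music → Regulatory Authorization not required.
(i) vehicles 27 > 6; revenue $700,000 > $150,000; handles hazardous materials → Standard Certificate not required.
(j) offers live music; manufactures goods on the premises; handles hazardous materials → Commercial Permit required.
(k) vehicles 27 > 22; revenue $700,000 < $925,000; manufactures goods on the premises → Municipal Registration not required.
(l) revenue $700,000 < $2,700,000; does not offer valet parking → Municipal License not required.

Annual Certificate, Annual Registration, Commercial Permit, Home Occupation Registration, Municipal Authorization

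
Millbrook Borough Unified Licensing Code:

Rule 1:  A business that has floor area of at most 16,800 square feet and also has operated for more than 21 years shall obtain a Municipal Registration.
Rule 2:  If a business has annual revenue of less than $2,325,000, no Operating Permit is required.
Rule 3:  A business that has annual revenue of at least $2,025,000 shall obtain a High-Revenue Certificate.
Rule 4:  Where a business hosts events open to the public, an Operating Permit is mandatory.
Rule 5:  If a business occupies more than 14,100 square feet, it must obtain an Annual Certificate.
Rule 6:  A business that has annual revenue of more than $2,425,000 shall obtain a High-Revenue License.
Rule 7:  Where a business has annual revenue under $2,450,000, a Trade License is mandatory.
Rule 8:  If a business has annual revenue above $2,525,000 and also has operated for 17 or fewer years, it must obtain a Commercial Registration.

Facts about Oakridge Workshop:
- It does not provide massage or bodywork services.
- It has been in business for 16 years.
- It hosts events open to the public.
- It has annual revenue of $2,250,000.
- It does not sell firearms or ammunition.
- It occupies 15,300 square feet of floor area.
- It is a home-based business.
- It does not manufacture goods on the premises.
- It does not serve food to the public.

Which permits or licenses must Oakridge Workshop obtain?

Annual Certificate, High-Revenue Certificate, Trade License

Rule 1: floor area 15,300 square feet ≤ 16,800 square feet; years in business 16 ≤ 21 → Municipal Registration not required.
Rule 2: revenue $2,250,000 < $2,325,000 → exempt from Operating Permit.
Rule 3: revenue $2,250,000 ≥ $2,025,000 → High-Revenue Certificate required.
Rule 4: hosts events open to the public → Operating Permit required.
Rule 5: floor area 15,300 square feet > 14,100 square feet → Annual Certificate required.
Rule 6: revenue $2,250,000 ≤ $2,425,000 → High-Revenue License not required.
Rule 7: revenue $2,250,000 < $2,450,000 → Trade License required.
Rule 8: revenue $2,250,000 ≤ $2,525,000; years in business 16 ≤ 17 → Commercial Registration not required.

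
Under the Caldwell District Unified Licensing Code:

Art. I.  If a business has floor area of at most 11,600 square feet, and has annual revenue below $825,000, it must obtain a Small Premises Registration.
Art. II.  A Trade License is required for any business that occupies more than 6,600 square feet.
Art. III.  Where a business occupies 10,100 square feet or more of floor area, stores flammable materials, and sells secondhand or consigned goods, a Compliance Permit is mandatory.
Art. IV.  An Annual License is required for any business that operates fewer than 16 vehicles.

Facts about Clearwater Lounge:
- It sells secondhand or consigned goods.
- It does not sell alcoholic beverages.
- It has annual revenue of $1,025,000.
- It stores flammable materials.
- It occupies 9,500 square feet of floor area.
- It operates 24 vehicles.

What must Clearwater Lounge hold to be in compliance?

Art. I. floor area 9,500 square feet ≤ 11,600 square feet; revenue $1,025,000 ≥ $825,000 → Small Premises Registration not required.
Art. II. floor area 9,500 square feet > 6,600 square feet → Trade License required.
Art. III. floor area 9,500 square feet < 10,100 square feet; stores flammable materials; sells secondhand or consigned goods → Compliance Permit not required.
Art. IV. vehicles 24 ≥ 16 → Annual License not required.

Trade License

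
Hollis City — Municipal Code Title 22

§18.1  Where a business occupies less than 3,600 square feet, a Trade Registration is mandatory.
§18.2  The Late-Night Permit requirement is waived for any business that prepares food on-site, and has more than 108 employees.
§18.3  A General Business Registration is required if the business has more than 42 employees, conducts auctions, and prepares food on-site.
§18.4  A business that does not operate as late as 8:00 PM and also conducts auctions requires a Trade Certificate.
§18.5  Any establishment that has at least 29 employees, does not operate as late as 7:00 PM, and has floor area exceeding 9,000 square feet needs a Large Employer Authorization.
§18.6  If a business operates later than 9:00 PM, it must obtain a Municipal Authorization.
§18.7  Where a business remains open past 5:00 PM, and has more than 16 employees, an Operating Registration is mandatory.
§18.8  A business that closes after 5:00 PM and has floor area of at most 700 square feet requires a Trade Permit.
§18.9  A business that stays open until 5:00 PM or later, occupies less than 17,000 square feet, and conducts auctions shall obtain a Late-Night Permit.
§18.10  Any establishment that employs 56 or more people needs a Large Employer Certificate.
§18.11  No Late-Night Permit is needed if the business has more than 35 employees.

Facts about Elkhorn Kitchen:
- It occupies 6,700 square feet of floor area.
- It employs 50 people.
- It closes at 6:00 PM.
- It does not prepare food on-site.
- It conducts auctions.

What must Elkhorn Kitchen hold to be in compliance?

Operating Registration, Trade Certificate

§18.1 floor area 6,700 square feet ≥ 3,600 square feet → Trade Registration not required.
§18.2 does not prepare food on-site; employees 50 ≤ 108 → Late-Night Permit exemption does not apply.
§18.3 employees 50 > 42; conducts auctions; does not prepare food on-site → General Business Registration not required.
§18.4 closes 6:00 PM, at/before 8:00 PM; conducts auctions → Trade Certificate required.
§18.5 employees 50 ≥ 29; closes 6:00 PM, at/before 7:00 PM; floor area 6,700 square feet ≤ 9,000 square feet → Large Employer Authorization not required.
§18.6 closes 6:00 PM, at/before 9:00 PM → Municipal Authorization not required.
§18.7 closes 6:00 PM, after 5:00 PM; employees 50 > 16 → Operating Registration required.
§18.8 closes 6:00 PM, after 5:00 PM; floor area 6,700 square feet > 700 square feet → Trade Permit not required.
§18.9 closes 6:00 PM, after 5:00 PM; floor area 6,700 square feet < 17,000 square feet; conducts auctions → Late-Night Permit required.
§18.10 employees 50 < 56 → Large Employer Certificate not required.
§18.11 employees 50 > 35 → exempt from Late-Night Permit.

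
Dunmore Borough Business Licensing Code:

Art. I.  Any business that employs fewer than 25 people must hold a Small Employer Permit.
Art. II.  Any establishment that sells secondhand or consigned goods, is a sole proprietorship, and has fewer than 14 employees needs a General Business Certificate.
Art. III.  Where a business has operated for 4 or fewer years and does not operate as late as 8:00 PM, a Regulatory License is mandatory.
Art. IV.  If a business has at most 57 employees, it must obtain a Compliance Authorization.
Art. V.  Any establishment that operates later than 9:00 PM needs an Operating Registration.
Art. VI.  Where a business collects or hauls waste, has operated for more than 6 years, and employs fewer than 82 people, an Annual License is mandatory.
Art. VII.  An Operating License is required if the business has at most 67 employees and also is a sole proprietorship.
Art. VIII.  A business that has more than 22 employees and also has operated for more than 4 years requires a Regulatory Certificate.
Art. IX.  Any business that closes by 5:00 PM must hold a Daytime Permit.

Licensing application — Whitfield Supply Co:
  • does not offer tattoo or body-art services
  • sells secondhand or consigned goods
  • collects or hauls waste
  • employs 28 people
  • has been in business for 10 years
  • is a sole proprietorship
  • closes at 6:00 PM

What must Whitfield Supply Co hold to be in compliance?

Annual License, Compliance Authorization, Operating License, Regulatory Certificate

Art. I. employees 28 ≥ 25 → Small Employer Permit not required.
Art. II. sells secondhand or consigned goods; is a sole proprietorship; employees 28 ≥ 14 → General Business Certificate not required.
Art. III. years in business 10 > 4; closes 6:00 PM, at/before 8:00 PM → Regulatory License not required.
Art. IV. employees 28 ≤ 57 → Compliance Authorization required.
Art. V. closes 6:00 PM, at/before 9:00 PM → Operating Registration not required.
Art. VI. collects or hauls waste; years in business 10 > 6; employees 28 < 82 → Annual License required.
Art. VII. employees 28 ≤ 67; is a sole proprietorship → Operating License required.
Art. VIII. employees 28 > 22; years in business 10 > 4 → Regulatory Certificate required.
Art. IX. closes 6:00 PM, after 5:00 PM → Daytime Permit not required.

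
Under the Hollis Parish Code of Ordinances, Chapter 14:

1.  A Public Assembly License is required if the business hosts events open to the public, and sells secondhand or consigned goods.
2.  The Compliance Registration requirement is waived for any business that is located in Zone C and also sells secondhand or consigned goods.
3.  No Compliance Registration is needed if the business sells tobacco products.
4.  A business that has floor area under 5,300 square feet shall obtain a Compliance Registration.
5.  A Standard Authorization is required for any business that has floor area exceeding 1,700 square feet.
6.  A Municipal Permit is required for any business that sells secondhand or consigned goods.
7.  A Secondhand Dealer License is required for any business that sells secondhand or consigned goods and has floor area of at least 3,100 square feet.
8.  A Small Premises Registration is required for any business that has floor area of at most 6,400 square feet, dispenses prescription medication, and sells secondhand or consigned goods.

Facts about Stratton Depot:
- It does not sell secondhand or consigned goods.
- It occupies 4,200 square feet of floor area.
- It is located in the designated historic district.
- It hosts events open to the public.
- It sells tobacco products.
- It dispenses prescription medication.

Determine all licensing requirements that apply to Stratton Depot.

Standard Authorization

1. hosts events open to the public; does not sell secondhand or consigned goods → Public Assembly License not required.
2. is located in the designated historic district (not: is located in Zone C); does not sell secondhand or consigned goods → Compliance Registration exemption does not apply.
3. sells tobacco products → exempt from Compliance Registration.
4. floor area 4,200 square feet < 5,300 square feet → Compliance Registration required.
5. floor area 4,200 square feet > 1,700 square feet → Standard Authorization required.
6. does not sell secondhand or consigned goods → Municipal Permit not required.
7. does not sell secondhand or consigned goods; floor area 4,200 square feet ≥ 3,100 square feet → Secondhand Dealer License not required.
8. floor area 4,200 square feet ≤ 6,400 square feet; dispenses prescription medication; does not sell secondhand or consigned goods → Small Premises Registration not required.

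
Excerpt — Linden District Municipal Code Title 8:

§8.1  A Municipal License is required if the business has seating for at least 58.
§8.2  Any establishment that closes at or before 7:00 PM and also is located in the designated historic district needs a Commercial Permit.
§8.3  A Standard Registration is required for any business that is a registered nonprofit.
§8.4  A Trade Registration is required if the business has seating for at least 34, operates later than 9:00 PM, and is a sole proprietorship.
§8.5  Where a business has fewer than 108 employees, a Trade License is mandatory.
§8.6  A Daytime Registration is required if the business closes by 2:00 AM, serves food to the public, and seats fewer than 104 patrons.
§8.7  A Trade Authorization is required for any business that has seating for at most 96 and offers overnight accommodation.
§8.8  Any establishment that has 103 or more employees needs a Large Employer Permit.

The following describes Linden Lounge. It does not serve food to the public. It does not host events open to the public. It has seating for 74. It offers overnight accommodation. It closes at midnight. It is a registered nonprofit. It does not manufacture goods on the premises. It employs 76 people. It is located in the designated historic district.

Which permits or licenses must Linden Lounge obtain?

§8.1 seating 74 ≥ 58 → Municipal License required.
§8.2 closes midnight, after 7:00 PM; is located in the designated historic district → Commercial Permit not required.
§8.3 is a registered nonprofit → Standard Registration required.
§8.4 seating 74 ≥ 34; closes midnight, after 9:00 PM; is a registered nonprofit (not: is a sole proprietorship) → Trade Registration not required.
§8.5 employees 76 < 108 → Trade License required.
§8.6 closes midnight, at/before 2:00 AM; does not serve food to the public; seating 74 < 104 → Daytime Registration not required.
§8.7 seating 74 ≤ 96; offers overnight accommodation → Trade Authorization required.
§8.8 employees 76 < 103 → Large Employer Permit not required.

Municipal License, Standard Registration, Trade Authorization, Trade License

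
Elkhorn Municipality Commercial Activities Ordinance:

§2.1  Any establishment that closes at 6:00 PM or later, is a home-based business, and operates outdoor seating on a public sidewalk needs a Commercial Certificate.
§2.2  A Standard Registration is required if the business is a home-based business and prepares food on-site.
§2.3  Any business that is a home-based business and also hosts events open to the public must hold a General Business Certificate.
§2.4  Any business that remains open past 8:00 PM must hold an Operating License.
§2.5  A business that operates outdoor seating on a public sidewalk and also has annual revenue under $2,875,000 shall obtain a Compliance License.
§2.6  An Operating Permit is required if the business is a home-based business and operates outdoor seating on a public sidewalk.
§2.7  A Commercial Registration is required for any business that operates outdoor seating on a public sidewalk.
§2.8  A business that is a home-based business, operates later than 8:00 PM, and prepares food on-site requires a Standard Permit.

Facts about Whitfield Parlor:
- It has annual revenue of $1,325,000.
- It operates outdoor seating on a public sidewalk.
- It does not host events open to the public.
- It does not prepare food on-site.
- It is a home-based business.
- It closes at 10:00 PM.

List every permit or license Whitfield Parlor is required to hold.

§2.1 closes 10:00 PM, after 6:00 PM; is a home-based business; operates outdoor seating on a public sidewalk → Commercial Certificate required.
§2.2 is a home-based business; does not prepare food on-site → Standard Registration not required.
§2.3 is a home-based business; does not host events open to the public → General Business Certificate not required.
§2.4 closes 10:00 PM, after 8:00 PM → Operating License required.
§2.5 operates outdoor seating on a public sidewalk; revenue $1,325,000 < $2,875,000 → Compliance License required.
§2.6 is a home-based business; operates outdoor seating on a public sidewalk → Operating Permit required.
§2.7 operates outdoor seating on a public sidewalk → Commercial Registration required.
§2.8 is a home-based business; closes 10:00 PM, after 8:00 PM; does not prepare food on-site → Standard Permit not required.

Commercial Certificate, Commercial Registration, Compliance License, Operating License, Operating Permit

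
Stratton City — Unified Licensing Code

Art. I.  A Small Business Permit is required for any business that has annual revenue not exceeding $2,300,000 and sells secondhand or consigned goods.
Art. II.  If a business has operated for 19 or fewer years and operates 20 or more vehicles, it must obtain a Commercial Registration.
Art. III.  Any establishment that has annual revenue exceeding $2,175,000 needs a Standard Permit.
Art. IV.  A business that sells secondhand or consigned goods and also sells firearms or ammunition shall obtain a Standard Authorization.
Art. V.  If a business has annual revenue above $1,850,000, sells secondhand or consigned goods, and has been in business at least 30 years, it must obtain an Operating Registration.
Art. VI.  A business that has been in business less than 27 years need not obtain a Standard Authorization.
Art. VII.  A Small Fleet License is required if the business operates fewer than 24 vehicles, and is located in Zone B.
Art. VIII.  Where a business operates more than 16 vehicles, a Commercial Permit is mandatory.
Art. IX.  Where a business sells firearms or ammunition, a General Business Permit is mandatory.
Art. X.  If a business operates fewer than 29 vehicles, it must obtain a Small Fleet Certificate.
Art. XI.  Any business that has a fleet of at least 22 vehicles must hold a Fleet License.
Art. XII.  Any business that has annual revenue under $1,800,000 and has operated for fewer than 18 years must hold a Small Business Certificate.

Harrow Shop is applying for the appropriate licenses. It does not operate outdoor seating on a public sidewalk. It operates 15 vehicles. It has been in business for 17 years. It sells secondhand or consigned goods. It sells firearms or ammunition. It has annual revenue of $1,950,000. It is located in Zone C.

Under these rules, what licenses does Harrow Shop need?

Art. I. revenue $1,950,000 ≤ $2,300,000; sells secondhand or consigned goods → Small Business Permit required.
Art. II. years in business 17 ≤ 19; vehicles 15 < 20 → Commercial Registration not required.
Art. III. revenue $1,950,000 ≤ $2,175,000 → Standard Permit not required.
Art. IV. sells secondhand or consigned goods; sells firearms or ammunition → Standard Authorization required.
Art. V. revenue $1,950,000 > $1,850,000; sells secondhand or consigned goods; years in business 17 < 30 → Operating Registration not required.
Art. VI. years in business 17 < 27 → exempt from Standard Authorization.
Art. VII. vehicles 15 < 24; is located in Zone C (not: is located in Zone B) → Small Fleet License not required.
Art. VIII. vehicles 15 ≤ 16 → Commercial Permit not required.
Art. IX. sells firearms or ammunition → General Business Permit required.
Art. X. vehicles 15 < 29 → Small Fleet Certificate required.
Art. XI. vehicles 15 < 22 → Fleet License not required.
Art. XII. revenue $1,950,000 ≥ $1,800,000; years in business 17 < 18 → Small Business Certificate not required.

General Business Permit, Small Business Permit, Small Fleet Certificate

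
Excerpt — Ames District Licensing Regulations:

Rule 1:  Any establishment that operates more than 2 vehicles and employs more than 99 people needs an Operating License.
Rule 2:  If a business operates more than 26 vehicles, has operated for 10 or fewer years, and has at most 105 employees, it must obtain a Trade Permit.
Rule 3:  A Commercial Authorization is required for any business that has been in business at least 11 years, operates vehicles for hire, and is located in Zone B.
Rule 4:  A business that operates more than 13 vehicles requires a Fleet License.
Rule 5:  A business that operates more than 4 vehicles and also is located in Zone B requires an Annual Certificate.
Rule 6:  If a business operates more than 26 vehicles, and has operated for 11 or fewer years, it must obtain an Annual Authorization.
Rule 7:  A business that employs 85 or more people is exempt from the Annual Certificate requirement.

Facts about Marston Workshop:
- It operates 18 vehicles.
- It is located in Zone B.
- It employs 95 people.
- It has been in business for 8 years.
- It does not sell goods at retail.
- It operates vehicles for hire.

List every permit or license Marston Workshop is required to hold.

Rule 1: vehicles 18 > 2; employees 95 ≤ 99 → Operating License not required.
Rule 2: vehicles 18 ≤ 26; years in business 8 ≤ 10; employees 95 ≤ 105 → Trade Permit not required.
Rule 3: years in business 8 < 11; operates vehicles for hire; is located in Zone B → Commercial Authorization not required.
Rule 4: vehicles 18 > 13 → Fleet License required.
Rule 5: vehicles 18 > 4; is located in Zone B → Annual Certificate required.
Rule 6: vehicles 18 ≤ 26; years in business 8 ≤ 11 → Annual Authorization not required.
Rule 7: employees 95 ≥ 85 → exempt from Annual Certificate.

Fleet License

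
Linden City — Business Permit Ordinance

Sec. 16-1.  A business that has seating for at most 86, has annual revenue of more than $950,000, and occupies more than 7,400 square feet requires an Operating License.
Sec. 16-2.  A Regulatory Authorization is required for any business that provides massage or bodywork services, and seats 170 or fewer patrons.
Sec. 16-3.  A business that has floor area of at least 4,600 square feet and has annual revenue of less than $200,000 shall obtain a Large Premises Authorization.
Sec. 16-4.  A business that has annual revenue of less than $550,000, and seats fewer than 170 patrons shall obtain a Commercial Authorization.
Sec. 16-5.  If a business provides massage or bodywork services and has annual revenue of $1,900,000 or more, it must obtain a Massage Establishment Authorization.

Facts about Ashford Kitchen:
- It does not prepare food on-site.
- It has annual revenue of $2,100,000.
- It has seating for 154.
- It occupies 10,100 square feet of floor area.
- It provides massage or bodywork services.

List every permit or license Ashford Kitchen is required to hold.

Sec. 16-1. seating 154 > 86; revenue $2,100,000 > $950,000; floor area 10,100 square feet > 7,400 square feet → Operating License not required.
Sec. 16-2. provides massage or bodywork services; seating 154 ≤ 170 → Regulatory Authorization required.
Sec. 16-3. floor area 10,100 square feet ≥ 4,600 square feet; revenue $2,100,000 ≥ $200,000 → Large Premises Authorization not required.
Sec. 16-4. revenue $2,100,000 ≥ $550,000; seating 154 < 170 → Commercial Authorization not required.
Sec. 16-5. provides massage or bodywork services; revenue $2,100,000 ≥ $1,900,000 → Massage Establishment Authorization required.

Massage Establishment Authorization, Regulatory Authorization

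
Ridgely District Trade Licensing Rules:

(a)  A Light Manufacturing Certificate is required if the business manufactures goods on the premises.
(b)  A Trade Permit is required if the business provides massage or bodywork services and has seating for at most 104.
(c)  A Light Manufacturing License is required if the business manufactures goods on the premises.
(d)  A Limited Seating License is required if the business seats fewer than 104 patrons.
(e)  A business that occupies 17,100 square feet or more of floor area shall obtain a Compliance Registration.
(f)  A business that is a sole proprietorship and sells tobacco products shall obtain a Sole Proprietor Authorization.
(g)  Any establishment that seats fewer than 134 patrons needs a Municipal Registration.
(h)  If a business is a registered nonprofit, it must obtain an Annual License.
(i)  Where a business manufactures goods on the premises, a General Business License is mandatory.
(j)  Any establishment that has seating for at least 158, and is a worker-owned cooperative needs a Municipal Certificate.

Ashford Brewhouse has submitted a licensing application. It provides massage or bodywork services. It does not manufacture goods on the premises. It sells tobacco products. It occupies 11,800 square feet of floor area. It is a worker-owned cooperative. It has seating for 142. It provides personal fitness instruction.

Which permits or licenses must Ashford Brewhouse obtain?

None

(a) does not manufacture goods on the premises → Light Manufacturing Certificate not required.
(b) provides massage or bodywork services; seating 142 > 104 → Trade Permit not required.
(c) does not manufacture goods on the premises → Light Manufacturing License not required.
(d) seating 142 ≥ 104 → Limited Seating License not required.
(e) floor area 11,800 square feet < 17,100 square feet → Compliance Registration not required.
(f) is a worker-owned cooperative (not: is a sole proprietorship); sells tobacco products → Sole Proprietor Authorization not required.
(g) seating 142 ≥ 134 → Municipal Registration not required.
(h) is a worker-owned cooperative (not: is a registered nonprofit) → Annual License not required.
(i) does not manufacture goods on the premises → General Business License not required.
(j) seating 142 < 158; is a worker-owned cooperative → Municipal Certificate not required.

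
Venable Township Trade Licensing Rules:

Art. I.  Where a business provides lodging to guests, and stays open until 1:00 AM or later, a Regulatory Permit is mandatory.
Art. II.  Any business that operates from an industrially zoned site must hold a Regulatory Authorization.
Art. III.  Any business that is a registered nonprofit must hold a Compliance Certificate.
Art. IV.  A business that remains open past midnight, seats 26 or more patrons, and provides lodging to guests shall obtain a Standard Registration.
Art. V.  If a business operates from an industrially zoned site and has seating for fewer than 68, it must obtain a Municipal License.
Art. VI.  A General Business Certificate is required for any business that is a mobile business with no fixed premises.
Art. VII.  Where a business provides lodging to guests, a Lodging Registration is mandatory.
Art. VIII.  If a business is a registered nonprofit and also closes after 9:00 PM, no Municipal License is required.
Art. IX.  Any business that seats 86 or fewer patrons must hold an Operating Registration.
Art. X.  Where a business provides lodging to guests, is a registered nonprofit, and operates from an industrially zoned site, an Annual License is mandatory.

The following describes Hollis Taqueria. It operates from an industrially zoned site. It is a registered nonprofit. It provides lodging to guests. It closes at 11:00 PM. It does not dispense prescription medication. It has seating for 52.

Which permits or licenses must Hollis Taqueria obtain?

Annual License, Compliance Certificate, Lodging Registration, Operating Registration, Regulatory Authorization

Art. I. provides lodging to guests; closes 11:00 PM, at/before 1:00 AM → Regulatory Permit not required.
Art. II. operates from an industrially zoned site → Regulatory Authorization required.
Art. III. is a registered nonprofit → Compliance Certificate required.
Art. IV. closes 11:00 PM, at/before midnight; seating 52 ≥ 26; provides lodging to guests → Standard Registration not required.
Art. V. operates from an industrially zoned site; seating 52 < 68 → Municipal License required.
Art. VI. operates from an industrially zoned site (not: is a mobile business with no fixed premises) → General Business Certificate not required.
Art. VII. provides lodging to guests → Lodging Registration required.
Art. VIII. is a registered nonprofit; closes 11:00 PM, after 9:00 PM → exempt from Municipal License.
Art. IX. seating 52 ≤ 86 → Operating Registration required.
Art. X. provides lodging to guests; is a registered nonprofit; operates from an industrially zoned site → Annual License required.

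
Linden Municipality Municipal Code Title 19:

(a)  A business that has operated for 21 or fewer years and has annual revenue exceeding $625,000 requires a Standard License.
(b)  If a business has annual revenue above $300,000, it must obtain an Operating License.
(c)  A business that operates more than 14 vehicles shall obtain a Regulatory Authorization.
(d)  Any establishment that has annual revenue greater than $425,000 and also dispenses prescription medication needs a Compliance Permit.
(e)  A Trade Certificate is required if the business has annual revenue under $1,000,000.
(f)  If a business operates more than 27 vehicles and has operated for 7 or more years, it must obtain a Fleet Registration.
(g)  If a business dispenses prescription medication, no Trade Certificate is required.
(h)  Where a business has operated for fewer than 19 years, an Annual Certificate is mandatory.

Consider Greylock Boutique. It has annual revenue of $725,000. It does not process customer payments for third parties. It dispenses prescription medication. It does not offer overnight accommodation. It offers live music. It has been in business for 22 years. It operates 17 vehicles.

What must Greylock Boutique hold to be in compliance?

Compliance Permit, Operating License, Regulatory Authorization

(a) years in business 22 > 21; revenue $725,000 > $625,000 → Standard License not required.
(b) revenue $725,000 > $300,000 → Operating License required.
(c) vehicles 17 > 14 → Regulatory Authorization required.
(d) revenue $725,000 > $425,000; dispenses prescription medication → Compliance Permit required.
(e) revenue $725,000 < $1,000,000 → Trade Certificate required.
(f) vehicles 17 ≤ 27; years in business 22 ≥ 7 → Fleet Registration not required.
(g) dispenses prescription medication → exempt from Trade Certificate.
(h) years in business 22 ≥ 19 → Annual Certificate not required.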